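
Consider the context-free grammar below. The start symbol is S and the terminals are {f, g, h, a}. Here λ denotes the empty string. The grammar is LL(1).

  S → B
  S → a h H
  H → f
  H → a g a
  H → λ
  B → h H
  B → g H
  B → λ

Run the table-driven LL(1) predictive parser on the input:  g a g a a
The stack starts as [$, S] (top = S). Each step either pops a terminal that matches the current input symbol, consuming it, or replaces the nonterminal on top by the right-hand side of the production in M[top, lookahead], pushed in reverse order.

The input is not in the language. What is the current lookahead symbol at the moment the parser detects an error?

step 1: stack=$ S  input=g a g a a $  — expand S → B
step 2: stack=$ B  input=g a g a a $  — expand B → g H
step 3: stack=$ H g  input=g a g a a $  — match g
step 4: stack=$ H  input=a g a a $  — expand H → a g a
step 5: stack=$ a g a  input=a g a a $  — match a
step 6: stack=$ a g  input=g a a $  — match g
step 7: stack=$ a  input=a a $  — match a
step 8: stack=$  input=a $  — error: stack empty but input remains

a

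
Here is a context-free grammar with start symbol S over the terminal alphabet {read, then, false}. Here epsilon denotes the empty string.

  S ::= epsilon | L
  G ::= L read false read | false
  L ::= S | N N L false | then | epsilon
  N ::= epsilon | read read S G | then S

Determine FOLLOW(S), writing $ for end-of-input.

FIRST(N) = {epsilon, read, then}
FIRST(S) = {epsilon, false, read, then}  (via L)
FIRST(L) = {epsilon, false, read, then}  (via S, N N L false)
FIRST(G) = {false, read, then}  (via L read false read)
FOLLOW(S) includes $ since S is the start symbol.
FOLLOW(N): in L::=N N L false (occurrence 1), N is followed by N L false with FIRST {false, read, then}; in L::=N N L false (occurrence 2), N is followed by L false with FIRST {false, read, then}. Thus FOLLOW(N) = {false, read, then}.
FOLLOW(G): in N::=read read S G, the suffix after G is empty, so FOLLOW(G) ⊇ FOLLOW(N) = {false, read, then}. Thus FOLLOW(G) = {false, read, then}.
FOLLOW(S): in L::=S, the suffix after S is empty, so FOLLOW(S) ⊇ FOLLOW(L) = {$, false, read, then}; in N::=read read S G, S is followed by G with FIRST {false, read, then}; in N::=then S, the suffix after S is empty, so FOLLOW(S) ⊇ FOLLOW(N) = {false, read, then}. Thus FOLLOW(S) = {$, false, read, then}.
FOLLOW(L): in S::=L, the suffix after L is empty, so FOLLOW(L) ⊇ FOLLOW(S) = {$, false, read, then}; in G::=L read false read, L is followed by read false read with FIRST {read}; in L::=N N L false, L is followed by false with FIRST {false}. Thus FOLLOW(L) = {$, false, read, then}.

{$, false, read, then}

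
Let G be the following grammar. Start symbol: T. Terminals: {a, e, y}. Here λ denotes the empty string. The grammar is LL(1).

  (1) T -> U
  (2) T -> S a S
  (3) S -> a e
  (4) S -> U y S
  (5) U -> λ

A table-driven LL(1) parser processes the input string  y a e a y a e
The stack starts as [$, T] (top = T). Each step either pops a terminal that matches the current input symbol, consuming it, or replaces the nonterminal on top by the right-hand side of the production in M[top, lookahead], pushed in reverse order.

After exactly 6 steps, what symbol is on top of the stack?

     Stack        Input            Action
  1  $ T          y a e a y a e $  expand T -> S a S
  2  $ S a S      y a e a y a e $  expand S -> U y S
  3  $ S a S y U  y a e a y a e $  expand U -> λ
  4  $ S a S y    y a e a y a e $  match y
  5  $ S a S      a e a y a e $    expand S -> a e
  6  $ S a e a    a e a y a e $    match a
Stack after step 6: $ S a e (top = e).

e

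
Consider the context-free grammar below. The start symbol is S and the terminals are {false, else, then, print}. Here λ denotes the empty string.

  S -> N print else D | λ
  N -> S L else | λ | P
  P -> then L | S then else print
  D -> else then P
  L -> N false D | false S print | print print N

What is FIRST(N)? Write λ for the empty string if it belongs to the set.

{λ, false, print, then}

FIRST(D): from D->else then P we get {else}. So FIRST(D) = {else}.
FIRST(S): from S->N print else D we get {false, print, then}; from S->λ we get {λ}. So FIRST(S) = {λ, false, print, then}.
FIRST(P): from P->then L we get {then}; from P->S then else print we get {false, print, then}. So FIRST(P) = {false, print, then}.
FIRST(N): from N->S L else we get {false, print, then}; from N->λ we get {λ}; from N->P we get {false, print, then}. So FIRST(N) = {λ, false, print, then}.
FIRST(L): from L->N false D we get {false, print, then}; from L->false S print we get {false}; from L->print print N we get {print}. So FIRST(L) = {false, print, then}.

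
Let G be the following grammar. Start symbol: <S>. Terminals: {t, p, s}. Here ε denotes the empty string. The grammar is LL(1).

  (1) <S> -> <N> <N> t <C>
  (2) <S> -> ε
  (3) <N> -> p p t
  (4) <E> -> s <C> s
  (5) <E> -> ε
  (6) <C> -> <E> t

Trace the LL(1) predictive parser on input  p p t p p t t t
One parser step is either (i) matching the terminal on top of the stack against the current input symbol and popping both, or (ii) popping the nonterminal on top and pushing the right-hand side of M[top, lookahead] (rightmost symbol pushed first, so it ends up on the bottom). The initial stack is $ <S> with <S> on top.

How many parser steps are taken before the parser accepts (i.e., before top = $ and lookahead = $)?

13

step 1: stack=$ <S>  input=p p t p p t t t $  — expand <S> -> <N> <N> t <C>
step 2: stack=$ <C> t <N> <N>  input=p p t p p t t t $  — expand <N> -> p p t
step 3: stack=$ <C> t <N> t p p  input=p p t p p t t t $  — match p
step 4: stack=$ <C> t <N> t p  input=p t p p t t t $  — match p
step 5: stack=$ <C> t <N> t  input=t p p t t t $  — match t
step 6: stack=$ <C> t <N>  input=p p t t t $  — expand <N> -> p p t
step 7: stack=$ <C> t t p p  input=p p t t t $  — match p
step 8: stack=$ <C> t t p  input=p t t t $  — match p
step 9: stack=$ <C> t t  input=t t t $  — match t
step 10: stack=$ <C> t  input=t t $  — match t
step 11: stack=$ <C>  input=t $  — expand <C> -> <E> t
step 12: stack=$ t <E>  input=t $  — expand <E> -> ε
step 13: stack=$ t  input=t $  — match t
Accept reached after 13 steps.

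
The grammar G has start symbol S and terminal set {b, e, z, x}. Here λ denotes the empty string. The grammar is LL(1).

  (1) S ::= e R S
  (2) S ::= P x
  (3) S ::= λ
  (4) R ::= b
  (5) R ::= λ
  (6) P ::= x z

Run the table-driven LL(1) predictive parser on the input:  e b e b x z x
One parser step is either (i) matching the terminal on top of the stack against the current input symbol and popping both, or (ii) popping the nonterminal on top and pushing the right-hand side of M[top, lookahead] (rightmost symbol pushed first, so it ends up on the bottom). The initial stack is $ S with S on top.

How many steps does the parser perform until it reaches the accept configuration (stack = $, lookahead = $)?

13

      Stack    Input            Action
   1  $ S      e b e b x z x $  expand S ::= e R S
   2  $ S R e  e b e b x z x $  match e
   3  $ S R    b e b x z x $    expand R ::= b
   4  $ S b    b e b x z x $    match b
   5  $ S      e b x z x $      expand S ::= e R S
   6  $ S R e  e b x z x $      match e
   7  $ S R    b x z x $        expand R ::= b
   8  $ S b    b x z x $        match b
   9  $ S      x z x $          expand S ::= P x
  10  $ x P    x z x $          expand P ::= x z
  11  $ x z x  x z x $          match x
  12  $ x z    z x $            match z
  13  $ x      x $              match x
Accept reached after 13 steps.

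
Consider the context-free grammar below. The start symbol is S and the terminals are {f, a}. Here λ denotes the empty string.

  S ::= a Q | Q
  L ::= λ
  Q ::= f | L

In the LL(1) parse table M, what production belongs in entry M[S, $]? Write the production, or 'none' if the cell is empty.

S ::= Q

FIRST(L): from L::=λ we get {λ}. So FIRST(L) = {λ}.
FIRST(Q): from Q::=f we get {f}; from Q::=L we get {λ}. So FIRST(Q) = {λ, f}.
FIRST(S): from S::=a Q we get {a}; from S::=Q we get {λ, f}. So FIRST(S) = {λ, a, f}.
FOLLOW(S) includes $ since S is the start symbol.
FOLLOW(S): S appears on no right-hand side. Thus FOLLOW(S) = {$}.
For S ::= a Q: FIRST(a Q) = {a}, so it goes in M[S, t] for t ∈ {a}.
For S ::= Q: FIRST(Q) = {λ, f}, so it goes in M[S, t] for t ∈ {f}; since λ ∈ FIRST, also for every t ∈ FOLLOW(S) = {$}.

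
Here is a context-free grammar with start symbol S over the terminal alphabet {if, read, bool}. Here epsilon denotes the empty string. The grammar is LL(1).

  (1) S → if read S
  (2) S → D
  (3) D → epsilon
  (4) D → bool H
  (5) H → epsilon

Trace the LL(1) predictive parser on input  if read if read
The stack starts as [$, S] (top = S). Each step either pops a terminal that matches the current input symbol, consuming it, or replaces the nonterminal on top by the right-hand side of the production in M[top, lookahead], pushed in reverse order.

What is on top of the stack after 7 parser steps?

     Stack        Input              Action
  1  $ S          if read if read $  expand S → if read S
  2  $ S read if  if read if read $  match if
  3  $ S read     read if read $     match read
  4  $ S          if read $          expand S → if read S
  5  $ S read if  if read $          match if
  6  $ S read     read $             match read
  7  $ S          $                  expand S → D
Stack after step 7: $ D (top = D).

D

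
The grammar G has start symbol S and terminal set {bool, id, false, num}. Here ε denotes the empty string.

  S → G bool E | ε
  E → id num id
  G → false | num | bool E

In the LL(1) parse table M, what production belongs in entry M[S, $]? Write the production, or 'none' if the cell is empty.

S → ε

FIRST(E): from E→id num id we get {id}. So FIRST(E) = {id}.
FIRST(G): from G→false we get {false}; from G→num we get {num}; from G→bool E we get {bool}. So FIRST(G) = {bool, false, num}.
FIRST(S): from S→G bool E we get {bool, false, num}; from S→ε we get {ε}. So FIRST(S) = {ε, bool, false, num}.
FOLLOW(S) includes $ since S is the start symbol.
FOLLOW(S): S appears on no right-hand side. Thus FOLLOW(S) = {$}.
For S → G bool E: FIRST(G bool E) = {bool, false, num}, so it goes in M[S, t] for t ∈ {bool, false, num}.
For S → ε: FIRST(ε) = {ε}, so it goes in M[S, t] for t ∈ {}; since ε ∈ FIRST, also for every t ∈ FOLLOW(S) = {$}.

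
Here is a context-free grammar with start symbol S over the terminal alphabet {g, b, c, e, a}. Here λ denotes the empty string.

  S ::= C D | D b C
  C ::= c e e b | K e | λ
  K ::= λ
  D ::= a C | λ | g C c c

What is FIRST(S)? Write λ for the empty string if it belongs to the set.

{λ, a, b, c, e, g}

FIRST(K): from K::=λ we get {λ}. So FIRST(K) = {λ}.
FIRST(D): from D::=a C we get {a}; from D::=λ we get {λ}; from D::=g C c c we get {g}. So FIRST(D) = {λ, a, g}.
FIRST(C): from C::=c e e b we get {c}; from C::=K e we get {e}; from C::=λ we get {λ}. So FIRST(C) = {λ, c, e}.
FIRST(S): from S::=C D we get {λ, a, c, e, g}; from S::=D b C we get {a, b, g}. So FIRST(S) = {λ, a, b, c, e, g}.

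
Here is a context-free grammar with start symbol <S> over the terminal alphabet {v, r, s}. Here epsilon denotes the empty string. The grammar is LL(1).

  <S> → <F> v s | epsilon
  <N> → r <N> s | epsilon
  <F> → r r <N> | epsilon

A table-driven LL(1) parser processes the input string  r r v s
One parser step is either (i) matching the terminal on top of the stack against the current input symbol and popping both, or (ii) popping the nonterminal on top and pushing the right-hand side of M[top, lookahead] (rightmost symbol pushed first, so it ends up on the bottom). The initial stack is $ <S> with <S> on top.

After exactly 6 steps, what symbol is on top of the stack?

     Stack          Input      Action
  1  $ <S>          r r v s $  expand <S> → <F> v s
  2  $ s v <F>      r r v s $  expand <F> → r r <N>
  3  $ s v <N> r r  r r v s $  match r
  4  $ s v <N> r    r v s $    match r
  5  $ s v <N>      v s $      expand <N> → epsilon
  6  $ s v          v s $      match v
Stack after step 6: $ s (top = s).

s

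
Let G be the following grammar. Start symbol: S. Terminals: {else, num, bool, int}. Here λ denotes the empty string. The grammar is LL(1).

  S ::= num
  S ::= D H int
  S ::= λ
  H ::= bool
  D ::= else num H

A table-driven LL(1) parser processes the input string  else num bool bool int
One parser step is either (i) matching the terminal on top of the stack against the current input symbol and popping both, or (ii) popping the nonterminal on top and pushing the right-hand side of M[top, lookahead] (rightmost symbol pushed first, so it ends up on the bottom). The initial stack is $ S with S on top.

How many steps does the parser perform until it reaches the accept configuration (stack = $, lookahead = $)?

     Stack               Input                     Action
  1  $ S                 else num bool bool int $  expand S ::= D H int
  2  $ int H D           else num bool bool int $  expand D ::= else num H
  3  $ int H H num else  else num bool bool int $  match else
  4  $ int H H num       num bool bool int $       match num
  5  $ int H H           bool bool int $           expand H ::= bool
  6  $ int H bool        bool bool int $           match bool
  7  $ int H             bool int $                expand H ::= bool
  8  $ int bool          bool int $                match bool
  9  $ int               int $                     match int
Accept reached after 9 steps.

9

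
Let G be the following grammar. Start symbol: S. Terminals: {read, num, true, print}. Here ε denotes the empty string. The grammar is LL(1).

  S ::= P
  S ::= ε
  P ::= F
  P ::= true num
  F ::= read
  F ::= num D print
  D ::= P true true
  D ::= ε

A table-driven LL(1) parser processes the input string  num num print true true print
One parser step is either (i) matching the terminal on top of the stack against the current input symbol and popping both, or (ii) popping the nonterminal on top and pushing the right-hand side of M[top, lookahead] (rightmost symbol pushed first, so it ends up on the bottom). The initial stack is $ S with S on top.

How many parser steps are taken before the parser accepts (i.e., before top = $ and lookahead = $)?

      Stack                          Input                            Action
   1  $ S                            num num print true true print $  expand S ::= P
   2  $ P                            num num print true true print $  expand P ::= F
   3  $ F                            num num print true true print $  expand F ::= num D print
   4  $ print D num                  num num print true true print $  match num
   5  $ print D                      num print true true print $      expand D ::= P true true
   6  $ print true true P            num print true true print $      expand P ::= F
   7  $ print true true F            num print true true print $      expand F ::= num D print
   8  $ print true true print D num  num print true true print $      match num
   9  $ print true true print D      print true true print $          expand D ::= ε
  10  $ print true true print        print true true print $          match print
  11  $ print true true              true true print $                match true
  12  $ print true                   true print $                     match true
  13  $ print                        print $                          match print
Accept reached after 13 steps.

13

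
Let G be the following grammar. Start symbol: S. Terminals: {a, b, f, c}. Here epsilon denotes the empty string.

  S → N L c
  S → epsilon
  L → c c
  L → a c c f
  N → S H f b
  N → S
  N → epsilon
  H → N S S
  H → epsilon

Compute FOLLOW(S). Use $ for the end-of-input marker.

{$, a, c, f}

FIRST(L): from L→c c we get {c}; from L→a c c f we get {a}. So FIRST(L) = {a, c}.
FIRST(S): from S→N L c we get {a, c, f}; from S→epsilon we get {epsilon}. So FIRST(S) = {epsilon, a, c, f}.
FIRST(N): from N→S H f b we get {a, c, f}; from N→S we get {epsilon, a, c, f}; from N→epsilon we get {epsilon}. So FIRST(N) = {epsilon, a, c, f}.
FIRST(H): from H→N S S we get {epsilon, a, c, f}; from H→epsilon we get {epsilon}. So FIRST(H) = {epsilon, a, c, f}.
FOLLOW(S) includes $ since S is the start symbol.
FOLLOW(L): in S→N L c, L is followed by c with FIRST {c}. Thus FOLLOW(L) = {c}.
FOLLOW(H): in N→S H f b, H is followed by f b with FIRST {f}. Thus FOLLOW(H) = {f}.
FOLLOW(N): in S→N L c, N is followed by L c with FIRST {a, c}; in H→N S S, N is followed by S S with FIRST {epsilon, a, c, f}; in H→N S S, the suffix after N is nullable, so FOLLOW(N) ⊇ FOLLOW(H) = {f}. Thus FOLLOW(N) = {a, c, f}.
FOLLOW(S): in N→S H f b, S is followed by H f b with FIRST {a, c, f}; in N→S, the suffix after S is empty, so FOLLOW(S) ⊇ FOLLOW(N) = {a, c, f}; in H→N S S (occurrence 1), S is followed by S with FIRST {epsilon, a, c, f}; in H→N S S (occurrence 1), the suffix after S is nullable, so FOLLOW(S) ⊇ FOLLOW(H) = {f}; in H→N S S (occurrence 2), the suffix after S is empty, so FOLLOW(S) ⊇ FOLLOW(H) = {f}. Thus FOLLOW(S) = {$, a, c, f}.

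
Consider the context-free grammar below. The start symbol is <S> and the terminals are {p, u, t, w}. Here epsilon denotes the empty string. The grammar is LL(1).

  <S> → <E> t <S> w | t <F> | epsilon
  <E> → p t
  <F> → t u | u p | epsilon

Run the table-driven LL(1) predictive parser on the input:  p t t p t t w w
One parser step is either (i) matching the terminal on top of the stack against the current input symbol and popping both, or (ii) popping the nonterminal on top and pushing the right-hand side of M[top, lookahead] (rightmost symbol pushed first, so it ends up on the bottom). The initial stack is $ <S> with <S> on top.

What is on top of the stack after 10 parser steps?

<S>

      Stack            Input              Action
   1  $ <S>            p t t p t t w w $  expand <S> → <E> t <S> w
   2  $ w <S> t <E>    p t t p t t w w $  expand <E> → p t
   3  $ w <S> t t p    p t t p t t w w $  match p
   4  $ w <S> t t      t t p t t w w $    match t
   5  $ w <S> t        t p t t w w $      match t
   6  $ w <S>          p t t w w $        expand <S> → <E> t <S> w
   7  $ w w <S> t <E>  p t t w w $        expand <E> → p t
   8  $ w w <S> t t p  p t t w w $        match p
   9  $ w w <S> t t    t t w w $          match t
  10  $ w w <S> t      t w w $            match t
Stack after step 10: $ w w <S> (top = <S>).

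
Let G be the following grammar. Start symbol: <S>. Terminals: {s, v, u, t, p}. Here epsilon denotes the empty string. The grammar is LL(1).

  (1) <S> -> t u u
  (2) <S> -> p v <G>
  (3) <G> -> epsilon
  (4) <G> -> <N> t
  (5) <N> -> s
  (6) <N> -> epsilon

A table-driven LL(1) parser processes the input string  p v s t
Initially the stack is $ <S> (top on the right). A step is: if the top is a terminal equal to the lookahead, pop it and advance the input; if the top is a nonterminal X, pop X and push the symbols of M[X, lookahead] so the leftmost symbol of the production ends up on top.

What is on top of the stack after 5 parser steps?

     Stack      Input      Action
  1  $ <S>      p v s t $  expand <S> -> p v <G>
  2  $ <G> v p  p v s t $  match p
  3  $ <G> v    v s t $    match v
  4  $ <G>      s t $      expand <G> -> <N> t
  5  $ t <N>    s t $      expand <N> -> s
Stack after step 5: $ t s (top = s).

s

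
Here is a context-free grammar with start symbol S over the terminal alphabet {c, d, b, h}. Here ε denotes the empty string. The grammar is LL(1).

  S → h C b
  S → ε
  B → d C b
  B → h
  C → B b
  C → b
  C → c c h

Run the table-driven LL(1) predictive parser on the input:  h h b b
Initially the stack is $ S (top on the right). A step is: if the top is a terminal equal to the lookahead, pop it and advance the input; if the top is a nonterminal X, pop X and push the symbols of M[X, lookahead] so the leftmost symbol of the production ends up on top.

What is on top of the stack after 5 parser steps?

     Stack    Input      Action
  1  $ S      h h b b $  expand S → h C b
  2  $ b C h  h h b b $  match h
  3  $ b C    h b b $    expand C → B b
  4  $ b b B  h b b $    expand B → h
  5  $ b b h  h b b $    match h
Stack after step 5: $ b b (top = b).

b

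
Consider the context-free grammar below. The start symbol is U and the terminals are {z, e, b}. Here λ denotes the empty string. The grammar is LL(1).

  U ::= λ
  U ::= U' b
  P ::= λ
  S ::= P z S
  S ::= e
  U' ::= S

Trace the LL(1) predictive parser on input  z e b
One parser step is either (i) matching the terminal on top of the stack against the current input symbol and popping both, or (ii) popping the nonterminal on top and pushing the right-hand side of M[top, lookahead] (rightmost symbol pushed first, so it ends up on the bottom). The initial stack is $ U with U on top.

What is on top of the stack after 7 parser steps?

b

step 1: stack=$ U  input=z e b $  — expand U ::= U' b
step 2: stack=$ b U'  input=z e b $  — expand U' ::= S
step 3: stack=$ b S  input=z e b $  — expand S ::= P z S
step 4: stack=$ b S z P  input=z e b $  — expand P ::= λ
step 5: stack=$ b S z  input=z e b $  — match z
step 6: stack=$ b S  input=e b $  — expand S ::= e
step 7: stack=$ b e  input=e b $  — match e
Stack after step 7: $ b (top = b).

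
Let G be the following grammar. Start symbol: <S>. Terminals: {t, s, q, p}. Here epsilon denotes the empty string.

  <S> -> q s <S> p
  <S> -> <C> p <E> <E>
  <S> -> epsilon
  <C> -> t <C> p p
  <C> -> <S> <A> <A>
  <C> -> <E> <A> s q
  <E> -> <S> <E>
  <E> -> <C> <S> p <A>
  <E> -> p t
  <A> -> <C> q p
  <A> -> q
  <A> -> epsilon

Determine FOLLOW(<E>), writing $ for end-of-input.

{$, p, q, s, t}

FIRST(<S>) = {epsilon, p, q, t}  (via <C> p <E> <E>)
FIRST(<C>) = {epsilon, p, q, t}  (via <S> <A> <A>, <E> <A> s q)
FIRST(<E>) = {p, q, t}  (via <S> <E>, <C> <S> p <A>)
FIRST(<A>) = {epsilon, p, q, t}  (via <C> q p)
FOLLOW(<S>) includes $ since <S> is the start symbol.
FOLLOW(<C>): in <S>-><C> p <E> <E>, <C> is followed by p <E> <E> with FIRST {p}; in <C>->t <C> p p, <C> is followed by p p with FIRST {p}; in <E>-><C> <S> p <A>, <C> is followed by <S> p <A> with FIRST {p, q, t}; in <A>-><C> q p, <C> is followed by q p with FIRST {q}. Thus FOLLOW(<C>) = {p, q, t}.
FOLLOW(<S>): in <S>->q s <S> p, <S> is followed by p with FIRST {p}; in <C>-><S> <A> <A>, <S> is followed by <A> <A> with FIRST {epsilon, p, q, t}; in <C>-><S> <A> <A>, the suffix after <S> is nullable, so FOLLOW(<S>) ⊇ FOLLOW(<C>) = {p, q, t}; in <E>-><S> <E>, <S> is followed by <E> with FIRST {p, q, t}; in <E>-><C> <S> p <A>, <S> is followed by p <A> with FIRST {p}. Thus FOLLOW(<S>) = {$, p, q, t}.
FOLLOW(<E>): in <S>-><C> p <E> <E> (occurrence 1), <E> is followed by <E> with FIRST {p, q, t}; in <S>-><C> p <E> <E> (occurrence 2), the suffix after <E> is empty, so FOLLOW(<E>) ⊇ FOLLOW(<S>) = {$, p, q, t}; in <C>-><E> <A> s q, <E> is followed by <A> s q with FIRST {p, q, s, t}; in <E>-><S> <E>, the suffix after <E> is empty (adds nothing new). Thus FOLLOW(<E>) = {$, p, q, s, t}.
FOLLOW(<A>): in <C>-><S> <A> <A> (occurrence 1), <A> is followed by <A> with FIRST {epsilon, p, q, t}; in <C>-><S> <A> <A> (occurrence 1), the suffix after <A> is nullable, so FOLLOW(<A>) ⊇ FOLLOW(<C>) = {p, q, t}; in <C>-><S> <A> <A> (occurrence 2), the suffix after <A> is empty, so FOLLOW(<A>) ⊇ FOLLOW(<C>) = {p, q, t}; in <C>-><E> <A> s q, <A> is followed by s q with FIRST {s}; in <E>-><C> <S> p <A>, the suffix after <A> is empty, so FOLLOW(<A>) ⊇ FOLLOW(<E>) = {$, p, q, s, t}. Thus FOLLOW(<A>) = {$, p, q, s, t}.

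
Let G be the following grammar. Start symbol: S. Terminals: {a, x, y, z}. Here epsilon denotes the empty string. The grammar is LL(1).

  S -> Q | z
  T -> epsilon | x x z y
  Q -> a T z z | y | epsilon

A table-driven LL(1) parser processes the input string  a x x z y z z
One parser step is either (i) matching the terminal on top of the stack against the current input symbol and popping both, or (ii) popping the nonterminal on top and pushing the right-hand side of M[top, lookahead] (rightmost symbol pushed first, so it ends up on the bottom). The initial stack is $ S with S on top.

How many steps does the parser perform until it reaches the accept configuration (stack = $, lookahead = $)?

10

      Stack          Input            Action
   1  $ S            a x x z y z z $  expand S -> Q
   2  $ Q            a x x z y z z $  expand Q -> a T z z
   3  $ z z T a      a x x z y z z $  match a
   4  $ z z T        x x z y z z $    expand T -> x x z y
   5  $ z z y z x x  x x z y z z $    match x
   6  $ z z y z x    x z y z z $      match x
   7  $ z z y z      z y z z $        match z
   8  $ z z y        y z z $          match y
   9  $ z z          z z $            match z
  10  $ z            z $              match z
Accept reached after 10 steps.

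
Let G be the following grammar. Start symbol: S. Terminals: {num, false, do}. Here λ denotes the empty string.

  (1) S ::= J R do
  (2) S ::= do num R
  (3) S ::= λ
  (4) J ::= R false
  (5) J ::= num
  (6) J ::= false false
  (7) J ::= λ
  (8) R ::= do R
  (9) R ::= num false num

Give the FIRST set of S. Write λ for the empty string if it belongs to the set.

FIRST(R): from R::=do R we get {do}; from R::=num false num we get {num}. So FIRST(R) = {do, num}.
FIRST(J): from J::=R false we get {do, num}; from J::=num we get {num}; from J::=false false we get {false}; from J::=λ we get {λ}. So FIRST(J) = {λ, do, false, num}.
FIRST(S): from S::=J R do we get {do, false, num}; from S::=do num R we get {do}; from S::=λ we get {λ}. So FIRST(S) = {λ, do, false, num}.

{λ, do, false, num}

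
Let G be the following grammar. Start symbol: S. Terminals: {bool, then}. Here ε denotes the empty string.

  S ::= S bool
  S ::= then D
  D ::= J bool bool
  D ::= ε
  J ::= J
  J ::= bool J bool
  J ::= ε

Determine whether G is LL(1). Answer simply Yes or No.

FIRST(S) = {then}
FIRST(D) = {ε, bool}
FIRST(J) = {ε, bool}
FOLLOW(S) = {$, bool}
FOLLOW(D) = {$, bool}
FOLLOW(J) = {bool}
Cell M[D, bool] receives both D ::= J bool bool and D ::= ε — the grammar is not LL(1).

No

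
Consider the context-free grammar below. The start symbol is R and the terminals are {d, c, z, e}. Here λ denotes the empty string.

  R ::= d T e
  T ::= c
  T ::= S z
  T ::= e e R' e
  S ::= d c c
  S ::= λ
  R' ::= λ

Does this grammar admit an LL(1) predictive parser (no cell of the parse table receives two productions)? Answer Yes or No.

Yes

FIRST(R) = {d}
FIRST(T) = {c, d, e, z}
FIRST(S) = {λ, d}
FIRST(R') = {λ}
FOLLOW(R) = {$}
FOLLOW(T) = {e}
FOLLOW(S) = {z}
FOLLOW(R') = {e}
Each cell of M receives at most one production.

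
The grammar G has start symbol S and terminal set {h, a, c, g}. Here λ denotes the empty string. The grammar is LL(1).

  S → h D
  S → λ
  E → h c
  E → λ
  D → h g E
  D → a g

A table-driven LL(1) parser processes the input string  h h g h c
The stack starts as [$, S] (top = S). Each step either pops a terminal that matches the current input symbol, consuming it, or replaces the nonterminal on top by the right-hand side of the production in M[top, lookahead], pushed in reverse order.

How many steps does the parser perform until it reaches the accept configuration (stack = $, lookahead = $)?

     Stack    Input        Action
  1  $ S      h h g h c $  expand S → h D
  2  $ D h    h h g h c $  match h
  3  $ D      h g h c $    expand D → h g E
  4  $ E g h  h g h c $    match h
  5  $ E g    g h c $      match g
  6  $ E      h c $        expand E → h c
  7  $ c h    h c $        match h
  8  $ c      c $          match c
Accept reached after 8 steps.

8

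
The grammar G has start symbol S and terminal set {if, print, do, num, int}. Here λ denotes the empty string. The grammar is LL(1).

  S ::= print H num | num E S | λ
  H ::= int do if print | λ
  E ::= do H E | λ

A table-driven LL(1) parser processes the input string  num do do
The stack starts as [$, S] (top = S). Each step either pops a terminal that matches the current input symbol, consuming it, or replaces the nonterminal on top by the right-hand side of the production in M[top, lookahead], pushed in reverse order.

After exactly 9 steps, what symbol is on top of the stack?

     Stack       Input        Action
  1  $ S         num do do $  expand S ::= num E S
  2  $ S E num   num do do $  match num
  3  $ S E       do do $      expand E ::= do H E
  4  $ S E H do  do do $      match do
  5  $ S E H     do $         expand H ::= λ
  6  $ S E       do $         expand E ::= do H E
  7  $ S E H do  do $         match do
  8  $ S E H     $            expand H ::= λ
  9  $ S E       $            expand E ::= λ
Stack after step 9: $ S (top = S).

S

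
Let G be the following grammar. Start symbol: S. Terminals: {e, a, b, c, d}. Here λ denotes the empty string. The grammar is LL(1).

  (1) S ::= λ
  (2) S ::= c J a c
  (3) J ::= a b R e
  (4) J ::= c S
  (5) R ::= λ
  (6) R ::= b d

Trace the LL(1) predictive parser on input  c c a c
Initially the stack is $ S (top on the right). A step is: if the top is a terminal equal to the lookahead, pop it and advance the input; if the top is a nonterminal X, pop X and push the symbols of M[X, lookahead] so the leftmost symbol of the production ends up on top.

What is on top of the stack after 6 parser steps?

c

     Stack      Input      Action
  1  $ S        c c a c $  expand S ::= c J a c
  2  $ c a J c  c c a c $  match c
  3  $ c a J    c a c $    expand J ::= c S
  4  $ c a S c  c a c $    match c
  5  $ c a S    a c $      expand S ::= λ
  6  $ c a      a c $      match a
Stack after step 6: $ c (top = c).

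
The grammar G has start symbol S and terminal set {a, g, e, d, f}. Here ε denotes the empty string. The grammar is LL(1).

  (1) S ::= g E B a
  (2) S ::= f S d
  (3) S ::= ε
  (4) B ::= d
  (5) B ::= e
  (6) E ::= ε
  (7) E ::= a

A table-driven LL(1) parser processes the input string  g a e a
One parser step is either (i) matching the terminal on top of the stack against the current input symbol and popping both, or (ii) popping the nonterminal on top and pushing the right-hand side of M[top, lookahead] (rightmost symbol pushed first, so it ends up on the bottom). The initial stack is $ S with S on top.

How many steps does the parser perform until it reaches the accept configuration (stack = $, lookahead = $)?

7

step 1: stack=$ S  input=g a e a $  — expand S ::= g E B a
step 2: stack=$ a B E g  input=g a e a $  — match g
step 3: stack=$ a B E  input=a e a $  — expand E ::= a
step 4: stack=$ a B a  input=a e a $  — match a
step 5: stack=$ a B  input=e a $  — expand B ::= e
step 6: stack=$ a e  input=e a $  — match e
step 7: stack=$ a  input=a $  — match a
Accept reached after 7 steps.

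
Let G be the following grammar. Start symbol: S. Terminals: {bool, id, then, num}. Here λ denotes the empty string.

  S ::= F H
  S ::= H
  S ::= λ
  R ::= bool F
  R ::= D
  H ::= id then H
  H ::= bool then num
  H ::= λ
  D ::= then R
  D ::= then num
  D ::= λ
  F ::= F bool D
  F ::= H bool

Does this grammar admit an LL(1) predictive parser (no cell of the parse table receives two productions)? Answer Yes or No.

No

FIRST(S) = {λ, bool, id}
FIRST(R) = {λ, bool, then}
FIRST(H) = {λ, bool, id}
FIRST(D) = {λ, then}
FIRST(F) = {bool, id}
FOLLOW(S) = {$}
FOLLOW(R) = {$, bool, id}
FOLLOW(H) = {$, bool}
FOLLOW(D) = {$, bool, id}
FOLLOW(F) = {$, bool, id}
Cell M[D, then] receives both D ::= then R and D ::= then num — the grammar is not LL(1).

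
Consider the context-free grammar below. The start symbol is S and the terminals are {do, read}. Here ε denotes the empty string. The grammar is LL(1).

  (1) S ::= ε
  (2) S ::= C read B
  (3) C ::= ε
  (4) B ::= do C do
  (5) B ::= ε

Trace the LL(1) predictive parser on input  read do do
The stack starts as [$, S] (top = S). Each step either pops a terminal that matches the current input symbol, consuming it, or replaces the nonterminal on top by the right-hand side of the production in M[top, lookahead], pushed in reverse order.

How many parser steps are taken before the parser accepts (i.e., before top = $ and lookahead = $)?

7

step 1: stack=$ S  input=read do do $  — expand S ::= C read B
step 2: stack=$ B read C  input=read do do $  — expand C ::= ε
step 3: stack=$ B read  input=read do do $  — match read
step 4: stack=$ B  input=do do $  — expand B ::= do C do
step 5: stack=$ do C do  input=do do $  — match do
step 6: stack=$ do C  input=do $  — expand C ::= ε
step 7: stack=$ do  input=do $  — match do
Accept reached after 7 steps.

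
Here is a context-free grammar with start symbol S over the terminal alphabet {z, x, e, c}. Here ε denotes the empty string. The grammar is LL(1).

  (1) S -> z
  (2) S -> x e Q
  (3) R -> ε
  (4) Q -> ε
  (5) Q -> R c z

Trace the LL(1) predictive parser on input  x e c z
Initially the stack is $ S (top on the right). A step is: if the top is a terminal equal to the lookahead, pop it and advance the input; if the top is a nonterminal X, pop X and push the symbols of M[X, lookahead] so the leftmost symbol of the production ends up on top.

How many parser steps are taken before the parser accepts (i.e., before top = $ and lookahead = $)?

7

     Stack    Input      Action
  1  $ S      x e c z $  expand S -> x e Q
  2  $ Q e x  x e c z $  match x
  3  $ Q e    e c z $    match e
  4  $ Q      c z $      expand Q -> R c z
  5  $ z c R  c z $      expand R -> ε
  6  $ z c    c z $      match c
  7  $ z      z $        match z
Accept reached after 7 steps.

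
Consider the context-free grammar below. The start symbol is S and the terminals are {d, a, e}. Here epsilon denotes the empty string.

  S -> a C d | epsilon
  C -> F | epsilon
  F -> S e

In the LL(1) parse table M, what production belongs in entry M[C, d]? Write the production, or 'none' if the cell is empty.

C -> epsilon

FIRST(S): from S->a C d we get {a}; from S->epsilon we get {epsilon}. So FIRST(S) = {epsilon, a}.
FIRST(F): from F->S e we get {a, e}. So FIRST(F) = {a, e}.
FIRST(C): from C->F we get {a, e}; from C->epsilon we get {epsilon}. So FIRST(C) = {epsilon, a, e}.
FOLLOW(S) includes $ since S is the start symbol.
FOLLOW(C): in S->a C d, C is followed by d with FIRST {d}. Thus FOLLOW(C) = {d}.
For C -> F: FIRST(F) = {a, e}, so it goes in M[C, t] for t ∈ {a, e}.
For C -> epsilon: FIRST(epsilon) = {epsilon}, so it goes in M[C, t] for t ∈ {}; since epsilon ∈ FIRST, also for every t ∈ FOLLOW(C) = {d}.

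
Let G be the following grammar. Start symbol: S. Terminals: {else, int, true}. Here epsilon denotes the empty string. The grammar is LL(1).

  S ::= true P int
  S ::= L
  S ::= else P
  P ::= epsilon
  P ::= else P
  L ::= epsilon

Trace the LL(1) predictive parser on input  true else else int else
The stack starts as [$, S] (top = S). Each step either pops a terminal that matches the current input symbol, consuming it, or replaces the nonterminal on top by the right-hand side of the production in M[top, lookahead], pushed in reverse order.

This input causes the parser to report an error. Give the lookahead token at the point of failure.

else

step 1: stack=$ S  input=true else else int else $  — expand S ::= true P int
step 2: stack=$ int P true  input=true else else int else $  — match true
step 3: stack=$ int P  input=else else int else $  — expand P ::= else P
step 4: stack=$ int P else  input=else else int else $  — match else
step 5: stack=$ int P  input=else int else $  — expand P ::= else P
step 6: stack=$ int P else  input=else int else $  — match else
step 7: stack=$ int P  input=int else $  — expand P ::= epsilon
step 8: stack=$ int  input=int else $  — match int
step 9: stack=$  input=else $  — error: stack empty but input remains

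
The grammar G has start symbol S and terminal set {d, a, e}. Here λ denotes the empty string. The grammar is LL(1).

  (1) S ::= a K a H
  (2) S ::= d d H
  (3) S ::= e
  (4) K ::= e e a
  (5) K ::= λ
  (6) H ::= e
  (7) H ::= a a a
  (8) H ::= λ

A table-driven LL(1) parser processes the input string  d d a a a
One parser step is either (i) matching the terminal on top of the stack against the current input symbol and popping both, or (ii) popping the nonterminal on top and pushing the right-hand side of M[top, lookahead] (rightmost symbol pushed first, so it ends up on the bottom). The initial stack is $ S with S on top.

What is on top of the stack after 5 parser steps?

step 1: stack=$ S  input=d d a a a $  — expand S ::= d d H
step 2: stack=$ H d d  input=d d a a a $  — match d
step 3: stack=$ H d  input=d a a a $  — match d
step 4: stack=$ H  input=a a a $  — expand H ::= a a a
step 5: stack=$ a a a  input=a a a $  — match a
Stack after step 5: $ a a (top = a).

a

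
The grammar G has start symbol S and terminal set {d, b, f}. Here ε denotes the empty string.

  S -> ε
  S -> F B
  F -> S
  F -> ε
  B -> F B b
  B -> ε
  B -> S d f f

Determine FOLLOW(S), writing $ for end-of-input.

{$, b, d}

FIRST(S): from S->ε we get {ε}; from S->F B we get {ε, b, d}. So FIRST(S) = {ε, b, d}.
FIRST(F): from F->S we get {ε, b, d}; from F->ε we get {ε}. So FIRST(F) = {ε, b, d}.
FIRST(B): from B->F B b we get {b, d}; from B->ε we get {ε}; from B->S d f f we get {b, d}. So FIRST(B) = {ε, b, d}.
FOLLOW(S) includes $ since S is the start symbol.
FOLLOW(S): in F->S, the suffix after S is empty, so FOLLOW(S) ⊇ FOLLOW(F) = {$, b, d}; in B->S d f f, S is followed by d f f with FIRST {d}. Thus FOLLOW(S) = {$, b, d}.
FOLLOW(F): in S->F B, F is followed by B with FIRST {ε, b, d}; in S->F B, the suffix after F is nullable, so FOLLOW(F) ⊇ FOLLOW(S) = {$, b, d}; in B->F B b, F is followed by B b with FIRST {b, d}. Thus FOLLOW(F) = {$, b, d}.
FOLLOW(B): in S->F B, the suffix after B is empty, so FOLLOW(B) ⊇ FOLLOW(S) = {$, b, d}; in B->F B b, B is followed by b with FIRST {b}. Thus FOLLOW(B) = {$, b, d}.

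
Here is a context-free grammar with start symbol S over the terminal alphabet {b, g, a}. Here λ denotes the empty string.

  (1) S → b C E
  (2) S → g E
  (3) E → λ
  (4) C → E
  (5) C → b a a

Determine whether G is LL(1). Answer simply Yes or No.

Yes

FIRST(S) = {b, g}
FIRST(E) = {λ}
FIRST(C) = {λ, b}
FOLLOW(S) = {$}
FOLLOW(E) = {$}
FOLLOW(C) = {$}
Each cell of M receives at most one production.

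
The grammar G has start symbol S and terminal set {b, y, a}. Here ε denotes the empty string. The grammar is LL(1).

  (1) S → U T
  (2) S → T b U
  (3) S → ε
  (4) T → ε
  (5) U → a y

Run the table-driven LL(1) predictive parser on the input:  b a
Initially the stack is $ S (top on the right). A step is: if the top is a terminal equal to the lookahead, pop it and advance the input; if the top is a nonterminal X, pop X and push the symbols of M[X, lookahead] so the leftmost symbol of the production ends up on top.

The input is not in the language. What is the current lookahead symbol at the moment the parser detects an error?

     Stack    Input  Action
  1  $ S      b a $  expand S → T b U
  2  $ U b T  b a $  expand T → ε
  3  $ U b    b a $  match b
  4  $ U      a $    expand U → a y
  5  $ y a    a $    match a
  6  $ y      $      error: top is terminal y but lookahead is $

$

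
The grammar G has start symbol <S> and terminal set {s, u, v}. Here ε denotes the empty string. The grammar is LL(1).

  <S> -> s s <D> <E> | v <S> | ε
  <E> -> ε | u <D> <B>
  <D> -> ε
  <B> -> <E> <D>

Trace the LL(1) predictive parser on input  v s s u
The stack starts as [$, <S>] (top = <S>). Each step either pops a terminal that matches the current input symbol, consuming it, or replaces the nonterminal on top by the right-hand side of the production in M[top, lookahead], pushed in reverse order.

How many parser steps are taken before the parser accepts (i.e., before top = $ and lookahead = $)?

12

step 1: stack=$ <S>  input=v s s u $  — expand <S> -> v <S>
step 2: stack=$ <S> v  input=v s s u $  — match v
step 3: stack=$ <S>  input=s s u $  — expand <S> -> s s <D> <E>
step 4: stack=$ <E> <D> s s  input=s s u $  — match s
step 5: stack=$ <E> <D> s  input=s u $  — match s
step 6: stack=$ <E> <D>  input=u $  — expand <D> -> ε
step 7: stack=$ <E>  input=u $  — expand <E> -> u <D> <B>
step 8: stack=$ <B> <D> u  input=u $  — match u
step 9: stack=$ <B> <D>  input=$  — expand <D> -> ε
step 10: stack=$ <B>  input=$  — expand <B> -> <E> <D>
step 11: stack=$ <D> <E>  input=$  — expand <E> -> ε
step 12: stack=$ <D>  input=$  — expand <D> -> ε
Accept reached after 12 steps.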